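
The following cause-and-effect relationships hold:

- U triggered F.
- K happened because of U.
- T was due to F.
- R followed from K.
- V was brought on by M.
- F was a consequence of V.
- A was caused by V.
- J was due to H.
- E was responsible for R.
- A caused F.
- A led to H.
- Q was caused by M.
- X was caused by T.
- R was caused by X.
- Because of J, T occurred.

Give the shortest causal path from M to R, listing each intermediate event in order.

M → V
V → F
F → T
T → X
X → R
Length: 5 steps.

M → V → F → T → X → R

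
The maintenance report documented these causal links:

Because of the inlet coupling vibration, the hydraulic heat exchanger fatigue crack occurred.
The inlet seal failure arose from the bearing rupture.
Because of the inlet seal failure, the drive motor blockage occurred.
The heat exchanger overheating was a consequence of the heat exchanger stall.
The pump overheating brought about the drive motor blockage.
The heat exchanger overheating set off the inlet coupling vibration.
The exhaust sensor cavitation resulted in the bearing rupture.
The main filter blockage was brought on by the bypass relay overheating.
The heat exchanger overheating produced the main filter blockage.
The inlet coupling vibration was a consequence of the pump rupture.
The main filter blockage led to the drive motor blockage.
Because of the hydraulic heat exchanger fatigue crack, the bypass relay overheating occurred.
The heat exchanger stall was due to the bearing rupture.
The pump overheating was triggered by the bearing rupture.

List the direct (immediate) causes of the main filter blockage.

Upstream contributors include the pump rupture, the exhaust sensor cavitation, the bearing rupture, the heat exchanger stall, the inlet coupling vibration, the hydraulic heat exchanger fatigue crack, but only the bypass relay overheating, the heat exchanger overheating feed directly into the main filter blockage.

the bypass relay overheating, the heat exchanger overheating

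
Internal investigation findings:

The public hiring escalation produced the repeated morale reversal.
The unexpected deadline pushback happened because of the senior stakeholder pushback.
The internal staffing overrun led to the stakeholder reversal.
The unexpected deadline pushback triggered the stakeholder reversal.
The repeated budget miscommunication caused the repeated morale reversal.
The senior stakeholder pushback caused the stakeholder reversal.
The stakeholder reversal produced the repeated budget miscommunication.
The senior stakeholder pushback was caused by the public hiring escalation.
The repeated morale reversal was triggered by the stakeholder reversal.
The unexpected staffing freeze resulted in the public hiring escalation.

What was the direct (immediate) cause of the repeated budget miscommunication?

Upstream contributors include the unexpected staffing freeze, the public hiring escalation, the senior stakeholder pushback, the unexpected deadline pushback, the internal staffing overrun, but only the stakeholder reversal feeds directly into the repeated budget miscommunication.

the stakeholder reversal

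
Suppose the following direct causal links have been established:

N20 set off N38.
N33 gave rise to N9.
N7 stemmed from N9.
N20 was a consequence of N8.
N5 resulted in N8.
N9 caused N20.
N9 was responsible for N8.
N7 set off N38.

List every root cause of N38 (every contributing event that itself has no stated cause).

Tracing upstream from N38: N38 ← N20 ← N9 ← N33.
A separate upstream branch: N38 ← N20 ← N8 ← N5.
Each of those chain origins has no stated cause.

N33, N5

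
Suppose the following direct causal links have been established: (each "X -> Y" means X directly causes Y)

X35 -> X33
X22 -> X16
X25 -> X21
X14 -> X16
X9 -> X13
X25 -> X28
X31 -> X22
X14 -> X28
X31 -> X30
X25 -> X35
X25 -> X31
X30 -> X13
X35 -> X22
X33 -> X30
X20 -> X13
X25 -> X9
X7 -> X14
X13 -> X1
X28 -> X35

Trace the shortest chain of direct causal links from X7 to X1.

X7 → X14 → X28 → X35 → X33 → X30 → X13 → X1

X7 → X14
X14 → X28
X28 → X35
X35 → X33
X33 → X30
X30 → X13
X13 → X1
Length: 7 steps.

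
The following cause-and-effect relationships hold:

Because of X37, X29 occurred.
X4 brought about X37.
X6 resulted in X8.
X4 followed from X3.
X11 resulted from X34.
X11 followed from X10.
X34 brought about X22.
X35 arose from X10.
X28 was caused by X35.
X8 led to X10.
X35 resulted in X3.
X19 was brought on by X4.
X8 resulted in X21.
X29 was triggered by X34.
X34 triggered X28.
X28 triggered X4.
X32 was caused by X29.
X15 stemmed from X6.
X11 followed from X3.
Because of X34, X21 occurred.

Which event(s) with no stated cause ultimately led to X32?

Tracing upstream from X32: X32 ← X29 ← X37 ← X4 ← X3 ← X35 ← X10 ← X8 ← X6.
A separate upstream branch: X32 ← X29 ← X34.
Each of those chain origins has no stated cause.

X34, X6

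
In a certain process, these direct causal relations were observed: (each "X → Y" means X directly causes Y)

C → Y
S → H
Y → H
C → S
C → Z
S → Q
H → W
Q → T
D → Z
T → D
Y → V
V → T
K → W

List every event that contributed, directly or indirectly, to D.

Immediate cause of D: T.
Further upstream: C, Y, S, Q, V.

C, Q, S, T, V, Y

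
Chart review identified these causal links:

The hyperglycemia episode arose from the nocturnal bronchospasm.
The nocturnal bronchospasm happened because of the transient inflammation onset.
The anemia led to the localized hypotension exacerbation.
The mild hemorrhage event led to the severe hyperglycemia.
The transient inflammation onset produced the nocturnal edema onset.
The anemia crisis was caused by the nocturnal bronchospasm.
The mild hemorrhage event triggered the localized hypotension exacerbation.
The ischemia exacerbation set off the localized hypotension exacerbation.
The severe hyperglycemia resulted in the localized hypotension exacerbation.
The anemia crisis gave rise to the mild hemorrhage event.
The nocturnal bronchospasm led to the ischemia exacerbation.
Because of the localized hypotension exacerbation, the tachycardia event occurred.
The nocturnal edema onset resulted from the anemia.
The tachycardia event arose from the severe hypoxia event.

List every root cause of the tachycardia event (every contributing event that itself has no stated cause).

Tracing upstream from the tachycardia event: the tachycardia event ← the localized hypotension exacerbation ← the ischemia exacerbation ← the nocturnal bronchospasm ← the transient inflammation onset.
A separate upstream branch: the tachycardia event ← the localized hypotension exacerbation ← the anemia.
A separate upstream branch: the tachycardia event ← the severe hypoxia event.
Each of those chain origins has no stated cause.

the anemia, the severe hypoxia event, the transient inflammation onset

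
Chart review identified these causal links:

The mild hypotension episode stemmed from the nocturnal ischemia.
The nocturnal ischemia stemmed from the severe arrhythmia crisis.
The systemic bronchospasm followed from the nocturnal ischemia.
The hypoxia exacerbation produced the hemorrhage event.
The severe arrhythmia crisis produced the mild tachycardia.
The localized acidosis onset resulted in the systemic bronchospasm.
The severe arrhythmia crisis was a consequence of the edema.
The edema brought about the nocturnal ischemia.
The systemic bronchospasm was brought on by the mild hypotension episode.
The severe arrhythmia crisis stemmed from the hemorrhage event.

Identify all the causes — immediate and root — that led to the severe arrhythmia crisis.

Immediate causes of the severe arrhythmia crisis: the edema, the hemorrhage event.
Further upstream: the hypoxia exacerbation.

the edema, the hemorrhage event, the hypoxia exacerbation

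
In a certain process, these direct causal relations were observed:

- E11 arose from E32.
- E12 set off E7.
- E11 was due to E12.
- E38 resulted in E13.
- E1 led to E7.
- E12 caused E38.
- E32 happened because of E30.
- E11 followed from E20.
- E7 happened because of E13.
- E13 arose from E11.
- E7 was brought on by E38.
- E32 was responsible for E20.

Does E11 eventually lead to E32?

E11 leads to E13, E7; E32 is not among them.

No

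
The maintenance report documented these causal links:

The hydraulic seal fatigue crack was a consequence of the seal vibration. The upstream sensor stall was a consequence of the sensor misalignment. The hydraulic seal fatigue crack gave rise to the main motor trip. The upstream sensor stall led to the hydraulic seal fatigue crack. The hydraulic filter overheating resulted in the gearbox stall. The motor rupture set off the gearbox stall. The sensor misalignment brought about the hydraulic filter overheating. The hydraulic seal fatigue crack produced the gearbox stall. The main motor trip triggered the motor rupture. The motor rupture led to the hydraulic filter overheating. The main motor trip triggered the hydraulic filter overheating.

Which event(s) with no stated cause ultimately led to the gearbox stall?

the seal vibration, the sensor misalignment

Tracing upstream from the gearbox stall: the gearbox stall ← the hydraulic filter overheating ← the sensor misalignment.
A separate upstream branch: the gearbox stall ← the hydraulic seal fatigue crack ← the seal vibration.
Each of those chain origins has no stated cause.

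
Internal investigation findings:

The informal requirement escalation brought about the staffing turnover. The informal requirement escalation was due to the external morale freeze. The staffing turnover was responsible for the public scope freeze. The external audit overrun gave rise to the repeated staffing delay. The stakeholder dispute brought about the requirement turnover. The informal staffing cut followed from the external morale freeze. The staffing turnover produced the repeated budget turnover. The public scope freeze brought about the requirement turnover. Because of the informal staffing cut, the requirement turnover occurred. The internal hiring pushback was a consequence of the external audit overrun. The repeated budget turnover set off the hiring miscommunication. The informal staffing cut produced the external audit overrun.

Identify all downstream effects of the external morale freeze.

Direct effects: the informal staffing cut, the informal requirement escalation.
2 steps out: the external audit overrun, the staffing turnover, the requirement turnover.
3 steps out: the repeated staffing delay, the internal hiring pushback, the repeated budget turnover, the public scope freeze.
4 steps out: the hiring miscommunication.
Not reachable from it: the stakeholder dispute.

the external audit overrun, the hiring miscommunication, the informal requirement escalation, the informal staffing cut, the internal hiring pushback, the public scope freeze, the repeated budget turnover, the repeated staffing delay, the requirement turnover, the staffing turnover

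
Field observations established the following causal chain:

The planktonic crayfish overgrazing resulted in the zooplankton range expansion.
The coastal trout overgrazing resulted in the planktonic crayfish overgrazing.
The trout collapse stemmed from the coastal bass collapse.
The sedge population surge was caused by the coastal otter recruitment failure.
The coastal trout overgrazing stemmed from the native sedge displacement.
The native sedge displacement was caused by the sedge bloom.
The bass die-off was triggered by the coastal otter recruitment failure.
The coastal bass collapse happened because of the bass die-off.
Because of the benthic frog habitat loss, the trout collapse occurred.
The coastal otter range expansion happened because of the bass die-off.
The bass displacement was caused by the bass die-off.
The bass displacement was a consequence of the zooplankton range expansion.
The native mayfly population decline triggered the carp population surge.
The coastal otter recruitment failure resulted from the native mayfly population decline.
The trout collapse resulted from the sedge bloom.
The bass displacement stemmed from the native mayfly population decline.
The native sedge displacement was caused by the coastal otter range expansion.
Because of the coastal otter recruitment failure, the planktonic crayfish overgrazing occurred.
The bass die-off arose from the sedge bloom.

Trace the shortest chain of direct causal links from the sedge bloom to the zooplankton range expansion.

the sedge bloom → the native sedge displacement → the coastal trout overgrazing → the planktonic crayfish overgrazing → the zooplankton range expansion

the sedge bloom → the native sedge displacement
the native sedge displacement → the coastal trout overgrazing
the coastal trout overgrazing → the planktonic crayfish overgrazing
the planktonic crayfish overgrazing → the zooplankton range expansion
Length: 4 steps.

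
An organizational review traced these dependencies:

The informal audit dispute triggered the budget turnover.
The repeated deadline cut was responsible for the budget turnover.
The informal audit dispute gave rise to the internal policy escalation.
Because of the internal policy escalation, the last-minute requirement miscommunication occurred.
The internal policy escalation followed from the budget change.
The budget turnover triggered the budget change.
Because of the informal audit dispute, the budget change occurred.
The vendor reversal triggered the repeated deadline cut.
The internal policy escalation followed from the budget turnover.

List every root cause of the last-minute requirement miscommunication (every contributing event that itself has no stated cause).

the informal audit dispute, the vendor reversal

Tracing upstream from the last-minute requirement miscommunication: the last-minute requirement miscommunication ← the internal policy escalation ← the informal audit dispute.
A separate upstream branch: the last-minute requirement miscommunication ← the internal policy escalation ← the budget turnover ← the repeated deadline cut ← the vendor reversal.
Each of those chain origins has no stated cause.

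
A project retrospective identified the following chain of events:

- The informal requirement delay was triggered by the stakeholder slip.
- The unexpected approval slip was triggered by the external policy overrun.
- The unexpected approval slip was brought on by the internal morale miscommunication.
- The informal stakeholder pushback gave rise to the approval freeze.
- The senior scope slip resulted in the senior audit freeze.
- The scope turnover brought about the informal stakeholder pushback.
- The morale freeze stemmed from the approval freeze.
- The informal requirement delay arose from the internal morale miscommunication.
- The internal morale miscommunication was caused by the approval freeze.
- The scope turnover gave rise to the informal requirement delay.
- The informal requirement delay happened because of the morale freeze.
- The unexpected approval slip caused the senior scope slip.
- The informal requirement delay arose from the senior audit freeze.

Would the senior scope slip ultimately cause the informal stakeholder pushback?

The senior scope slip leads to the senior audit freeze, the informal requirement delay; the informal stakeholder pushback is not among them.

No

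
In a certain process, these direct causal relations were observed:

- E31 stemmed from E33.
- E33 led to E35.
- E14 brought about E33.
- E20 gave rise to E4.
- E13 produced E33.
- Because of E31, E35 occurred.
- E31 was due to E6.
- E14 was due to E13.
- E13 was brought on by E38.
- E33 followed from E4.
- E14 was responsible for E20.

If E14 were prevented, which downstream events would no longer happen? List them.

Downstream of E14: E20, E4, E33, E31, E35.
Of those, still caused via another path: E33, E31, E35.
The remainder have no surviving cause.

E20, E4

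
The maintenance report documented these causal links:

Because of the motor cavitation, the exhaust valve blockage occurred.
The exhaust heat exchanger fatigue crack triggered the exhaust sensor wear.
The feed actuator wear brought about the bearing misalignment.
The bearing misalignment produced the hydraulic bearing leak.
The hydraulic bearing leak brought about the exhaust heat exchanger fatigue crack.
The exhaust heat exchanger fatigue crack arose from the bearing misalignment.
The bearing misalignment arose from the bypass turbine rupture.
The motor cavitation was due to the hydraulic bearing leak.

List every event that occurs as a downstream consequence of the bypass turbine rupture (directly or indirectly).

Direct effects: the bearing misalignment.
2 steps out: the hydraulic bearing leak, the exhaust heat exchanger fatigue crack.
3 steps out: the exhaust sensor wear, the motor cavitation.
4 steps out: the exhaust valve blockage.
Not reachable from it: the feed actuator wear.

the bearing misalignment, the exhaust heat exchanger fatigue crack, the exhaust sensor wear, the exhaust valve blockage, the hydraulic bearing leak, the motor cavitation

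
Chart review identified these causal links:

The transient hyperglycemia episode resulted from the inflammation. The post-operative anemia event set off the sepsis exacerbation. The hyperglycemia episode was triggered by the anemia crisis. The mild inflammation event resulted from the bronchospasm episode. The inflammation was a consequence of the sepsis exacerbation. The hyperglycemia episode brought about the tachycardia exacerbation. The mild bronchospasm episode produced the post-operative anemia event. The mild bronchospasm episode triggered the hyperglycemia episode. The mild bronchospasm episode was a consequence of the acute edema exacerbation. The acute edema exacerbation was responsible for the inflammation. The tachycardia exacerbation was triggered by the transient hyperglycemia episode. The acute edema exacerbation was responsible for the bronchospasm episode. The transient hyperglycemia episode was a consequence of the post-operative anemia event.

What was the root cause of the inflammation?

Tracing upstream from the inflammation: the inflammation ← the acute edema exacerbation.
The acute edema exacerbation has no stated cause, so it is the root.

the acute edema exacerbation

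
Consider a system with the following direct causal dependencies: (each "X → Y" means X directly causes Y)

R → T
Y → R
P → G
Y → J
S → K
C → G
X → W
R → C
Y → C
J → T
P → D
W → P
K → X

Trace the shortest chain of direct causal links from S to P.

S → K → X → W → P

S → K
K → X
X → W
W → P
Length: 4 steps.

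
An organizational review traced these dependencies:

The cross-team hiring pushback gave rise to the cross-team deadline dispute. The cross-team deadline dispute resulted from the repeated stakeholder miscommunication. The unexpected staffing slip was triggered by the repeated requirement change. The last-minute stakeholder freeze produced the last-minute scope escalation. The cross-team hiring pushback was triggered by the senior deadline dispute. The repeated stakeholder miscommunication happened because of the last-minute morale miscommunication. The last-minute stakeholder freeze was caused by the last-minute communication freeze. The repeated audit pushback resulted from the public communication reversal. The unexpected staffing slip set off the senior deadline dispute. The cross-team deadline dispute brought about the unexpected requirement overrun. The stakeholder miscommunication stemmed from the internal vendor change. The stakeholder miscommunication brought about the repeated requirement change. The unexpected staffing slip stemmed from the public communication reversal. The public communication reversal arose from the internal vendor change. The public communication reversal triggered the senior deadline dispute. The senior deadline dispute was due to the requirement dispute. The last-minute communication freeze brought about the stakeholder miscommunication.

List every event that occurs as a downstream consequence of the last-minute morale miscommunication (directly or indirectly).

the cross-team deadline dispute, the repeated stakeholder miscommunication, the unexpected requirement overrun

Direct effects: the repeated stakeholder miscommunication.
2 steps out: the cross-team deadline dispute.
3 steps out: the unexpected requirement overrun.
Not reachable from it: the last-minute communication freeze, the internal vendor change, the stakeholder miscommunication, the public communication reversal, the repeated audit pushback, the requirement dispute, the repeated requirement change, the unexpected staffing slip, the last-minute stakeholder freeze, the senior deadline dispute, the last-minute scope escalation, the cross-team hiring pushback.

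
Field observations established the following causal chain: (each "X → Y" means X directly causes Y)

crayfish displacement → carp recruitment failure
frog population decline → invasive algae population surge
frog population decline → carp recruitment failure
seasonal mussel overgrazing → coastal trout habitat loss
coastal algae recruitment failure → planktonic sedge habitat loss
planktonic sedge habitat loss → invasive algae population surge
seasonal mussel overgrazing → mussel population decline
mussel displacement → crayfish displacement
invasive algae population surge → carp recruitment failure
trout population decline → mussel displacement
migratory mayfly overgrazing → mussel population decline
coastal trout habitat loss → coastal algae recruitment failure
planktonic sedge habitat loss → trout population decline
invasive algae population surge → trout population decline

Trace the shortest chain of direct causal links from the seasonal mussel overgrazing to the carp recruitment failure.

the seasonal mussel overgrazing → the coastal trout habitat loss
the coastal trout habitat loss → the coastal algae recruitment failure
the coastal algae recruitment failure → the planktonic sedge habitat loss
the planktonic sedge habitat loss → the invasive algae population surge
the invasive algae population surge → the carp recruitment failure
Length: 5 steps.

the seasonal mussel overgrazing → the coastal trout habitat loss → the coastal algae recruitment failure → the planktonic sedge habitat loss → the invasive algae population surge → the carp recruitment failure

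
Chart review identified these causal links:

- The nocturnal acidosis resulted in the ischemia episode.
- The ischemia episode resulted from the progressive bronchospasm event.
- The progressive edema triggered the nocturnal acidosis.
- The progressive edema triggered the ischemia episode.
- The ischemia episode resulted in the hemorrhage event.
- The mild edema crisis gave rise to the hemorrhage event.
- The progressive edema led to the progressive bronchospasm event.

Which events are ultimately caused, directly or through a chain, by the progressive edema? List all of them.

Direct effects: the progressive bronchospasm event, the nocturnal acidosis, the ischemia episode.
2 steps out: the hemorrhage event.
Not reachable from it: the mild edema crisis.

the hemorrhage event, the ischemia episode, the nocturnal acidosis, the progressive bronchospasm event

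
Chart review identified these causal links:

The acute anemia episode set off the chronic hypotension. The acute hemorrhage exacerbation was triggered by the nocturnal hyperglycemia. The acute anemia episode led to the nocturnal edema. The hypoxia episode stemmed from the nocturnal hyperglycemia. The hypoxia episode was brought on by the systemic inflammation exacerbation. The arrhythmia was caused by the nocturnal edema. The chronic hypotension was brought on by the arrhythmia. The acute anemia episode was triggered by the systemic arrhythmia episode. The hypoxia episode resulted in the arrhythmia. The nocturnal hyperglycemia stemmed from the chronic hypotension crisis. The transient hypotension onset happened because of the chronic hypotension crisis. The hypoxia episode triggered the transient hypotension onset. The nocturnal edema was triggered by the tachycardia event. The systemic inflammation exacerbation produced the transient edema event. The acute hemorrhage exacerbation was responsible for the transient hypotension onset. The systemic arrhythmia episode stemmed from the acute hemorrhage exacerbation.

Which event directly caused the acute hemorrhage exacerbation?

the nocturnal hyperglycemia

Upstream contributors include the chronic hypotension crisis, but only the nocturnal hyperglycemia feeds directly into the acute hemorrhage exacerbation.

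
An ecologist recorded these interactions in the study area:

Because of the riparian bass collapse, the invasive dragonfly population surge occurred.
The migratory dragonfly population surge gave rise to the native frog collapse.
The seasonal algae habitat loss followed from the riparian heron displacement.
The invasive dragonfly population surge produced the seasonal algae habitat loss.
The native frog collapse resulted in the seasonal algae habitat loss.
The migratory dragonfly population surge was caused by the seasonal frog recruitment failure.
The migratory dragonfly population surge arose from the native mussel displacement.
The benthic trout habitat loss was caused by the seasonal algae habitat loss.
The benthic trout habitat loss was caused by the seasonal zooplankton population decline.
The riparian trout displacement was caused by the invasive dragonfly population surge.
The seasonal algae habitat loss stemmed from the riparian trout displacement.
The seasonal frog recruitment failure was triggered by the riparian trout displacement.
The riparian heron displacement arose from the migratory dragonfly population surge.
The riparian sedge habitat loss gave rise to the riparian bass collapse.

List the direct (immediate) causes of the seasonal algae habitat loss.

Upstream contributors include the riparian sedge habitat loss, the riparian bass collapse, the seasonal frog recruitment failure, the native mussel displacement, the migratory dragonfly population surge, but only the invasive dragonfly population surge, the native frog collapse, the riparian heron displacement, the riparian trout displacement feed directly into the seasonal algae habitat loss.

the invasive dragonfly population surge, the native frog collapse, the riparian heron displacement, the riparian trout displacement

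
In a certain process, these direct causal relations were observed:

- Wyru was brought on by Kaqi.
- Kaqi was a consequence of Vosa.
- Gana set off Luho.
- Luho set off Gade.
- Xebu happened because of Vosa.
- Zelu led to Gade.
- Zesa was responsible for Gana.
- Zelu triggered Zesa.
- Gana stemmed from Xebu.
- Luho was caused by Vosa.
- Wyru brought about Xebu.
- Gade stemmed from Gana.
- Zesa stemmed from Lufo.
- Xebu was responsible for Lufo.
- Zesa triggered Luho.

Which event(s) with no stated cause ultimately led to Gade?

Vosa, Zelu

Tracing upstream from Gade: Gade ← Luho ← Vosa.
A separate upstream branch: Gade ← Zelu.
Each of those chain origins has no stated cause.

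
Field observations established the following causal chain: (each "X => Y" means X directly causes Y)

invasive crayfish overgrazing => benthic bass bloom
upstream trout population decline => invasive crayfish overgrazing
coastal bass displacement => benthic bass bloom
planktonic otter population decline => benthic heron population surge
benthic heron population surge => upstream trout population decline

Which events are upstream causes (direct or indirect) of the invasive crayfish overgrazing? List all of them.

Immediate cause of the invasive crayfish overgrazing: the upstream trout population decline.
Further upstream: the planktonic otter population decline, the benthic heron population surge.

the benthic heron population surge, the planktonic otter population decline, the upstream trout population decline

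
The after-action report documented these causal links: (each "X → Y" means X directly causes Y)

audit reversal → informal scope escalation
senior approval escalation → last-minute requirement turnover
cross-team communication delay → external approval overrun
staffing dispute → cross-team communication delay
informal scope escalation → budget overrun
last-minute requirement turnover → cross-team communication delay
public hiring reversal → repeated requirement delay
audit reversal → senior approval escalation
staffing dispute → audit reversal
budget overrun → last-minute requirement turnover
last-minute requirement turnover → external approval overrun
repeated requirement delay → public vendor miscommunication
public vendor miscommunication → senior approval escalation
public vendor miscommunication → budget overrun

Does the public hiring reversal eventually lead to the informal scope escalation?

The public hiring reversal leads to the repeated requirement delay, the public vendor miscommunication, the budget overrun, the senior approval escalation, the last-minute requirement turnover, the cross-team communication delay, the external approval overrun; the informal scope escalation is not among them.

No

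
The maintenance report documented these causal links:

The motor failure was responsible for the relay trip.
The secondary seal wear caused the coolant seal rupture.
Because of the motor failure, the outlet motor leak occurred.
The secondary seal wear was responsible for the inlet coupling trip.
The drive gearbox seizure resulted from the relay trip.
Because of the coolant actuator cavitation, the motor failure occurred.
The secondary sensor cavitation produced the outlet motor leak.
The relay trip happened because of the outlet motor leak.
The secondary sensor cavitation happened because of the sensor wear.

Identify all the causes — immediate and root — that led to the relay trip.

the coolant actuator cavitation, the motor failure, the outlet motor leak, the secondary sensor cavitation, the sensor wear

Immediate causes of the relay trip: the motor failure, the outlet motor leak.
Further upstream: the coolant actuator cavitation, the sensor wear, the secondary sensor cavitation.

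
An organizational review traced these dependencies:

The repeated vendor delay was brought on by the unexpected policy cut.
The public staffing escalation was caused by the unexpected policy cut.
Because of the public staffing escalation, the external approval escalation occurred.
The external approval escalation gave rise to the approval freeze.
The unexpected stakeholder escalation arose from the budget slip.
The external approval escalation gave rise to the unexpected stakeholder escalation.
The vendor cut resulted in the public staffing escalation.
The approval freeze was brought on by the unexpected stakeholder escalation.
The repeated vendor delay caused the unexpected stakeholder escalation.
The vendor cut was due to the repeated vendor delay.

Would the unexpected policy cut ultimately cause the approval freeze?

There is a causal chain: the unexpected policy cut → the repeated vendor delay → the unexpected stakeholder escalation → the approval freeze.

Yes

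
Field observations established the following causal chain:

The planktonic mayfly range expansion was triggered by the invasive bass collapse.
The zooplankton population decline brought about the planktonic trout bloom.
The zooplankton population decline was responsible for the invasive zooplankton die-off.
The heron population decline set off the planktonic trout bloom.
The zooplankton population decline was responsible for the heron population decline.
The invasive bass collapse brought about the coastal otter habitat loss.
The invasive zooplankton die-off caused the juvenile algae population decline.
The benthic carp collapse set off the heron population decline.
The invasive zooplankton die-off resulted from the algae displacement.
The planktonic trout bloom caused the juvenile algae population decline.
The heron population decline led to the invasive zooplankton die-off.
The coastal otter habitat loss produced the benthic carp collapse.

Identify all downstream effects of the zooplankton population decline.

Direct effects: the heron population decline, the invasive zooplankton die-off, the planktonic trout bloom.
2 steps out: the juvenile algae population decline.
Not reachable from it: the invasive bass collapse, the coastal otter habitat loss, the planktonic mayfly range expansion, the algae displacement, the benthic carp collapse.

the heron population decline, the invasive zooplankton die-off, the juvenile algae population decline, the planktonic trout bloom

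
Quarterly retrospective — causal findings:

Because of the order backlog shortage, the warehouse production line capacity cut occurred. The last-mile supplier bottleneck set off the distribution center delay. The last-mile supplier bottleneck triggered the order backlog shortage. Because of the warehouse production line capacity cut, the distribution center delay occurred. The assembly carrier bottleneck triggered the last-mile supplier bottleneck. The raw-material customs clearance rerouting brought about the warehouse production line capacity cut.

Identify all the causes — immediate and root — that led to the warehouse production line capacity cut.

Immediate causes of the warehouse production line capacity cut: the order backlog shortage, the raw-material customs clearance rerouting.
Further upstream: the assembly carrier bottleneck, the last-mile supplier bottleneck.

the assembly carrier bottleneck, the last-mile supplier bottleneck, the order backlog shortage, the raw-material customs clearance rerouting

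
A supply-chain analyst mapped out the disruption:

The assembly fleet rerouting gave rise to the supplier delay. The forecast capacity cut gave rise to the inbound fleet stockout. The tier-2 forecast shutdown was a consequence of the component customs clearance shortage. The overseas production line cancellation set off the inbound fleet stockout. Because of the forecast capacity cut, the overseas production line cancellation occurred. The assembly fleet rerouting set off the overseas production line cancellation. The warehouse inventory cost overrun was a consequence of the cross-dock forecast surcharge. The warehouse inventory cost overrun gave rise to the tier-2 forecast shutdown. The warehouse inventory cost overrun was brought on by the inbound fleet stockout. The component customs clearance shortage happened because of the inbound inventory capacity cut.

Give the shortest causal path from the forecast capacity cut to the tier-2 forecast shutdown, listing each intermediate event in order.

the forecast capacity cut → the inbound fleet stockout
the inbound fleet stockout → the warehouse inventory cost overrun
the warehouse inventory cost overrun → the tier-2 forecast shutdown
Length: 3 steps.

the forecast capacity cut → the inbound fleet stockout → the warehouse inventory cost overrun → the tier-2 forecast shutdown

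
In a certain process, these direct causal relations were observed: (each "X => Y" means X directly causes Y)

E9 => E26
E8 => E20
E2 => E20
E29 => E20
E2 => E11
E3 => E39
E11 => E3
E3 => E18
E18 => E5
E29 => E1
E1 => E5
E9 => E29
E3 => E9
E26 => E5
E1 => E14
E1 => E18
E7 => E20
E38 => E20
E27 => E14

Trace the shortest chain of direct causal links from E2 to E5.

E2 → E11 → E3 → E18 → E5

E2 → E11
E11 → E3
E3 → E18
E18 → E5
Length: 4 steps.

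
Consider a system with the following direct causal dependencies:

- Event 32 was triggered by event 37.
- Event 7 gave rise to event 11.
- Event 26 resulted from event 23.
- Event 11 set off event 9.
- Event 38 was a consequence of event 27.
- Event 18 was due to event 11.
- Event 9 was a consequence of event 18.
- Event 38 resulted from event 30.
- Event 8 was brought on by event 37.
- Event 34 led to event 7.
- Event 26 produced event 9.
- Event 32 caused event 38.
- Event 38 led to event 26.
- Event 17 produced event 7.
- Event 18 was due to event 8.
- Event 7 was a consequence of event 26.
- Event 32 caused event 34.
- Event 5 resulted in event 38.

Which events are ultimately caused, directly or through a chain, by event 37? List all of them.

event 11, event 18, event 26, event 32, event 34, event 38, event 7, event 8, event 9

Direct effects: event 32, event 8.
2 steps out: event 38, event 34, event 18.
3 steps out: event 26, event 7, event 9.
4 steps out: event 11.
Not reachable from it: event 5, event 30, event 17, event 27, event 23.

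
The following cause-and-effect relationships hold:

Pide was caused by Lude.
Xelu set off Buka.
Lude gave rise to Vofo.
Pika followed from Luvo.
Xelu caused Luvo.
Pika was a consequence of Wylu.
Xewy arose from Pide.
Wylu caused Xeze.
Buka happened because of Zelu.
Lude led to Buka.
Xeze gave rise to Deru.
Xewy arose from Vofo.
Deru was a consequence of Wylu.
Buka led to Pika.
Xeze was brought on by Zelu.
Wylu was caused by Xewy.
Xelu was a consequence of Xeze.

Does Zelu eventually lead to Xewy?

No

Zelu leads to Xeze, Xelu, Luvo, Buka, Pika, Deru; Xewy is not among them.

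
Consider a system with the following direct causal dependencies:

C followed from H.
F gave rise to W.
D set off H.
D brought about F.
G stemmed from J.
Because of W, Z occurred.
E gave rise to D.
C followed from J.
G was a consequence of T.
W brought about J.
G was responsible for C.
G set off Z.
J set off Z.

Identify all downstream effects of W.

Direct effects: J, Z.
2 steps out: G, C.
Not reachable from it: E, D, F, H, T.

C, G, J, Z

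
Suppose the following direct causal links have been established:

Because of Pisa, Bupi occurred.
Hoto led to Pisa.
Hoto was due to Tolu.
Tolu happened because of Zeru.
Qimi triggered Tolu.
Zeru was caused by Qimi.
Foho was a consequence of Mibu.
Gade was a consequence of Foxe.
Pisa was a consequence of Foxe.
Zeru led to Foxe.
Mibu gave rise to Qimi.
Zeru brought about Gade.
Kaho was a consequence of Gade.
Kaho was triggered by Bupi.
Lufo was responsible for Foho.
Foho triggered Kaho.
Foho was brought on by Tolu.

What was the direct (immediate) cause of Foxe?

Zeru

Upstream contributors include Mibu, Qimi, but only Zeru feeds directly into Foxe.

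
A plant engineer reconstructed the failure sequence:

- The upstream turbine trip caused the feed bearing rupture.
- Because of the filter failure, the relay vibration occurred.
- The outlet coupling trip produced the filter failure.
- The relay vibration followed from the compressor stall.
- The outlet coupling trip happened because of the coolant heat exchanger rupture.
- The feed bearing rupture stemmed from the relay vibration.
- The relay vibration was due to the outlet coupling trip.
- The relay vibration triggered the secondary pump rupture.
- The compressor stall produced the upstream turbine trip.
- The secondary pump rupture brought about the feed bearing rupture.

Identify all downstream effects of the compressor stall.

the feed bearing rupture, the relay vibration, the secondary pump rupture, the upstream turbine trip

Direct effects: the upstream turbine trip, the relay vibration.
2 steps out: the secondary pump rupture, the feed bearing rupture.
Not reachable from it: the coolant heat exchanger rupture, the outlet coupling trip, the filter failure.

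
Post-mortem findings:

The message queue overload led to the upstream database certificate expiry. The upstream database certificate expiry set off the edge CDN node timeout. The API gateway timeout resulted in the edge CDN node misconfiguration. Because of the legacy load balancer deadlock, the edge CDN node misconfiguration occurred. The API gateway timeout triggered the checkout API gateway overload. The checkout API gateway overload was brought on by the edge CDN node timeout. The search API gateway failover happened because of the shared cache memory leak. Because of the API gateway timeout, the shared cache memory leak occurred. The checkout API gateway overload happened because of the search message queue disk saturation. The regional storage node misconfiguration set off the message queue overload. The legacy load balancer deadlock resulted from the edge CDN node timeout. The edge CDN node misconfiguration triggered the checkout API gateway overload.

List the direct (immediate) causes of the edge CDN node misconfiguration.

Upstream contributors include the regional storage node misconfiguration, the message queue overload, the upstream database certificate expiry, the edge CDN node timeout, but only the API gateway timeout, the legacy load balancer deadlock feed directly into the edge CDN node misconfiguration.

the API gateway timeout, the legacy load balancer deadlock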